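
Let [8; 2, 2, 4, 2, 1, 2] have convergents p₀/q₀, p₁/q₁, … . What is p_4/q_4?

Using pₖ = aₖpₖ₋₁ + pₖ₋₂, qₖ = aₖqₖ₋₁ + qₖ₋₂ (with p₋₁=1, p₋₂=0, q₋₁=0, q₋₂=1):
  k=0: a=8, p=8, q=1
  k=1: a=2, p=17, q=2
  k=2: a=2, p=42, q=5
  k=3: a=4, p=185, q=22
  k=4: a=2, p=412, q=49

412/49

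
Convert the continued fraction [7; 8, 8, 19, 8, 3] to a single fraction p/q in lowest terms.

222739/31270

Using pₖ = aₖpₖ₋₁ + pₖ₋₂ and qₖ = aₖqₖ₋₁ + qₖ₋₂:
  k=0: a=7, p=7, q=1
  k=1: a=8, p=57, q=8
  k=2: a=8, p=463, q=65
  k=3: a=19, p=8854, q=1243
  k=4: a=8, p=71295, q=10009
  k=5: a=3, p=222739, q=31270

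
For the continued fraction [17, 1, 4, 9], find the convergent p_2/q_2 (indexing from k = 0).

Using pₖ = aₖpₖ₋₁ + pₖ₋₂, qₖ = aₖqₖ₋₁ + qₖ₋₂ (with p₋₁=1, p₋₂=0, q₋₁=0, q₋₂=1):
  k=0: a=17, p=17, q=1
  k=1: a=1, p=18, q=1
  k=2: a=4, p=89, q=5

89/5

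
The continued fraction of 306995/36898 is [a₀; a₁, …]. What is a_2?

306995 = 8·36898 + 11811   →  a_0 = 8
36898 = 3·11811 + 1465   →  a_1 = 3
11811 = 8·1465 + 91   →  a_2 = 8

8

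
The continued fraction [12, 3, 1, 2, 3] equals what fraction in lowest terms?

454/37

Fold from the inside: start with 3/1.
  2 + 1/3 = 7/3
  1 + 3/7 = 10/7
  3 + 7/10 = 37/10
  12 + 10/37 = 454/37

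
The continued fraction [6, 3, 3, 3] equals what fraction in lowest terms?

208/33

Using pₖ = aₖpₖ₋₁ + pₖ₋₂ and qₖ = aₖqₖ₋₁ + qₖ₋₂:
  k=0: a=6, p=6, q=1
  k=1: a=3, p=19, q=3
  k=2: a=3, p=63, q=10
  k=3: a=3, p=208, q=33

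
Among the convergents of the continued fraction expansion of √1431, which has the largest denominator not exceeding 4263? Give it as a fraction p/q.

100397/2654

√1431 = [37; 1, 4, 1, 4, 1, 74, …] (period length 6).
Convergents:
  p_0/q_0 = 37/1
  p_1/q_1 = 38/1
  p_2/q_2 = 189/5
  p_3/q_3 = 227/6
  p_4/q_4 = 1097/29
  p_5/q_5 = 1324/35
  p_6/q_6 = 99073/2619
  p_7/q_7 = 100397/2654
  p_8/q_8 = 500661/13235
q_7 = 2654 ≤ 4263 < 13235 = q_8, so the answer is 100397/2654.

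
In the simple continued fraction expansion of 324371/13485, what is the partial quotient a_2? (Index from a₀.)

2

324371 = 24·13485 + 731   →  a_0 = 24
13485 = 18·731 + 327   →  a_1 = 18
731 = 2·327 + 77   →  a_2 = 2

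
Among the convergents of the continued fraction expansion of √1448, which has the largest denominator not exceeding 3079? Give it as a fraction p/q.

54986/1445

√1448 = [38; 19, 76, …] (period length 2).
Convergents:
  p_0/q_0 = 38/1
  p_1/q_1 = 723/19
  p_2/q_2 = 54986/1445
  p_3/q_3 = 1045457/27474
q_2 = 1445 ≤ 3079 < 27474 = q_3, so the answer is 54986/1445.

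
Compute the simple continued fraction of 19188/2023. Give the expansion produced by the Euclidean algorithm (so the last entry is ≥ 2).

[9; 2, 16, 12, 5]

19188 = 9×2023 + 981
2023 = 2×981 + 61
981 = 16×61 + 5
61 = 12×5 + 1
5 = 5×1 + 0  (stop)
So 19188/2023 = [9; 2, 16, 12, 5].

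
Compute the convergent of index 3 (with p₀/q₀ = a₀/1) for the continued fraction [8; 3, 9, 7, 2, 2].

1656/199

Using pₖ = aₖpₖ₋₁ + pₖ₋₂, qₖ = aₖqₖ₋₁ + qₖ₋₂ (with p₋₁=1, p₋₂=0, q₋₁=0, q₋₂=1):
  k=0: a=8, p=8, q=1
  k=1: a=3, p=25, q=3
  k=2: a=9, p=233, q=28
  k=3: a=7, p=1656, q=199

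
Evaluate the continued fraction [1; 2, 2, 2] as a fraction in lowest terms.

Using pₖ = aₖpₖ₋₁ + pₖ₋₂ and qₖ = aₖqₖ₋₁ + qₖ₋₂:
  k=0: a=1, p=1, q=1
  k=1: a=2, p=3, q=2
  k=2: a=2, p=7, q=5
  k=3: a=2, p=17, q=12

17/12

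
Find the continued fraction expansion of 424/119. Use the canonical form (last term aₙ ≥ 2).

424 = 3*119 + 67
119 = 1*67 + 52
67 = 1*52 + 15
52 = 3*15 + 7
15 = 2*7 + 1
7 = 7*1 + 0  (stop)
So 424/119 = [3; 1, 1, 3, 2, 7].

[3; 1, 1, 3, 2, 7]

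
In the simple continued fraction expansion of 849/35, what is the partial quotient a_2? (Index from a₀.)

849 = 24·35 + 9   →  a_0 = 24
35 = 3·9 + 8   →  a_1 = 3
9 = 1·8 + 1   →  a_2 = 1

1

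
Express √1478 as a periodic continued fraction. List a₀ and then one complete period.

a₀ = ⌊√1478⌋ = 38.
With m₀=0, d₀=1 and mₖ₊₁ = dₖaₖ − mₖ, dₖ₊₁ = (n − mₖ₊₁²)/dₖ, aₖ₊₁ = ⌊(a₀+mₖ₊₁)/dₖ₊₁⌋:
  k=1: m=38, d=34, a=2
  k=2: m=30, d=17, a=4
  k=3: m=38, d=2, a=38
  k=4: m=38, d=17, a=4
  k=5: m=30, d=34, a=2
  k=6: m=38, d=1, a=76
d=1 and a=2a₀=76 at k=6, so the next step gives (m, d) = (38, 34) again — its k=1 value — and the period has length 6.

[38; 2, 4, 38, 4, 2, 76]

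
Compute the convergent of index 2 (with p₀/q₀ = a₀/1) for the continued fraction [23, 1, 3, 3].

Using pₖ = aₖpₖ₋₁ + pₖ₋₂, qₖ = aₖqₖ₋₁ + qₖ₋₂ (with p₋₁=1, p₋₂=0, q₋₁=0, q₋₂=1):
  k=0: a=23, p=23, q=1
  k=1: a=1, p=24, q=1
  k=2: a=3, p=95, q=4

95/4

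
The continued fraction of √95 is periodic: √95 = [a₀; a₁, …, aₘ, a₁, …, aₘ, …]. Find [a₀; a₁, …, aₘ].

a₀ = ⌊√95⌋ = 9.
With m₀=0, d₀=1 and mₖ₊₁ = dₖaₖ − mₖ, dₖ₊₁ = (n − mₖ₊₁²)/dₖ, aₖ₊₁ = ⌊(a₀+mₖ₊₁)/dₖ₊₁⌋:
  k=1: m=9, d=14, a=1
  k=2: m=5, d=5, a=2
  k=3: m=5, d=14, a=1
  k=4: m=9, d=1, a=18
d=1 and a=2a₀=18 at k=4, so the next step gives (m, d) = (9, 14) again — its k=1 value — and the period has length 4.

[9; 1, 2, 1, 18]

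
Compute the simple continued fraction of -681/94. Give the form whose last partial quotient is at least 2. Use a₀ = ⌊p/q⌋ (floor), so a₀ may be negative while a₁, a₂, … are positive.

-681 = -8×94 + 71
94 = 1×71 + 23
71 = 3×23 + 2
23 = 11×2 + 1
2 = 2×1 + 0  (stop)
So -681/94 = [-8; 1, 3, 11, 2].

[-8; 1, 3, 11, 2]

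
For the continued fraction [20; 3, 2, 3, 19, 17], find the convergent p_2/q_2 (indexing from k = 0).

142/7

Using pₖ = aₖpₖ₋₁ + pₖ₋₂, qₖ = aₖqₖ₋₁ + qₖ₋₂ (with p₋₁=1, p₋₂=0, q₋₁=0, q₋₂=1):
  k=0: a=20, p=20, q=1
  k=1: a=3, p=61, q=3
  k=2: a=2, p=142, q=7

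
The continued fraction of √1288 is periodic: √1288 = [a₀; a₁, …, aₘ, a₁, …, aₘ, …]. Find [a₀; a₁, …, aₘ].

a₀ = ⌊√1288⌋ = 35.
With m₀=0, d₀=1 and mₖ₊₁ = dₖaₖ − mₖ, dₖ₊₁ = (n − mₖ₊₁²)/dₖ, aₖ₊₁ = ⌊(a₀+mₖ₊₁)/dₖ₊₁⌋:
  k=1: m=35, d=63, a=1
  k=2: m=28, d=8, a=7
  k=3: m=28, d=63, a=1
  k=4: m=35, d=1, a=70
d=1 and a=2a₀=70 at k=4, so the next step gives (m, d) = (35, 63) again — its k=1 value — and the period has length 4.

[35; 1, 7, 1, 70]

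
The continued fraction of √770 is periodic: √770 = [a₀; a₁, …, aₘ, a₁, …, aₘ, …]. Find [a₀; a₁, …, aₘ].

a₀ = ⌊√770⌋ = 27.
With m₀=0, d₀=1 and mₖ₊₁ = dₖaₖ − mₖ, dₖ₊₁ = (n − mₖ₊₁²)/dₖ, aₖ₊₁ = ⌊(a₀+mₖ₊₁)/dₖ₊₁⌋:
  k=1: m=27, d=41, a=1
  k=2: m=14, d=14, a=2
  k=3: m=14, d=41, a=1
  k=4: m=27, d=1, a=54
d=1 and a=2a₀=54 at k=4, so the next step gives (m, d) = (27, 41) again — its k=1 value — and the period has length 4.

[27; 1, 2, 1, 54]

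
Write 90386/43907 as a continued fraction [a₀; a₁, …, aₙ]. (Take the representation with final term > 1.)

[2; 17, 14, 18, 3, 3]

90386 = 2×43907 + 2572
43907 = 17×2572 + 183
2572 = 14×183 + 10
183 = 18×10 + 3
10 = 3×3 + 1
3 = 3×1 + 0  (stop)
So 90386/43907 = [2; 17, 14, 18, 3, 3].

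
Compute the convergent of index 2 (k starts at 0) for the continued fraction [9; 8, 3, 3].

Using pₖ = aₖpₖ₋₁ + pₖ₋₂, qₖ = aₖqₖ₋₁ + qₖ₋₂ (with p₋₁=1, p₋₂=0, q₋₁=0, q₋₂=1):
  k=0: a=9, p=9, q=1
  k=1: a=8, p=73, q=8
  k=2: a=3, p=228, q=25

228/25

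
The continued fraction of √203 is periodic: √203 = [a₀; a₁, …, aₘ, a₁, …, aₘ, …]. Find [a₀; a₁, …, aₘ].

[14; 4, 28]

a₀ = ⌊√203⌋ = 14.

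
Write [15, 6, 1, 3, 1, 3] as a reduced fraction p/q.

Fold from the inside: start with 3/1.
  1 + 1/3 = 4/3
  3 + 3/4 = 15/4
  1 + 4/15 = 19/15
  6 + 15/19 = 129/19
  15 + 19/129 = 1954/129

1954/129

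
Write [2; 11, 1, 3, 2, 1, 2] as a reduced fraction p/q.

859/412

Fold from the inside: start with 2/1.
  1 + 1/2 = 3/2
  2 + 2/3 = 8/3
  3 + 3/8 = 27/8
  1 + 8/27 = 35/27
  11 + 27/35 = 412/35
  2 + 35/412 = 859/412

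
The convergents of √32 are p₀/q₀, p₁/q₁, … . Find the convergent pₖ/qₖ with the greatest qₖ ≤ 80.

379/67

√32 = [5; 1, 1, 1, 10, …] (period length 4).
Convergents:
  p_0/q_0 = 5/1
  p_1/q_1 = 6/1
  p_2/q_2 = 11/2
  p_3/q_3 = 17/3
  p_4/q_4 = 181/32
  p_5/q_5 = 198/35
  p_6/q_6 = 379/67
  p_7/q_7 = 577/102
q_6 = 67 ≤ 80 < 102 = q_7, so the answer is 379/67.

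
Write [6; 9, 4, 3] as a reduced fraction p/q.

Using pₖ = aₖpₖ₋₁ + pₖ₋₂ and qₖ = aₖqₖ₋₁ + qₖ₋₂:
  k=0: a=6, p=6, q=1
  k=1: a=9, p=55, q=9
  k=2: a=4, p=226, q=37
  k=3: a=3, p=733, q=120

733/120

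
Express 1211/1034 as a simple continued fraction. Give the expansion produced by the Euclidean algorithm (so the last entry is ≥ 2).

1211 = 1*1034 + 177
1034 = 5*177 + 149
177 = 1*149 + 28
149 = 5*28 + 9
28 = 3*9 + 1
9 = 9*1 + 0  (stop)
So 1211/1034 = [1; 5, 1, 5, 3, 9].

[1; 5, 1, 5, 3, 9]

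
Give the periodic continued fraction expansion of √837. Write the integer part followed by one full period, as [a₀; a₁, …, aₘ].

a₀ = ⌊√837⌋ = 28.

[28; 1, 13, 2, 13, 1, 56]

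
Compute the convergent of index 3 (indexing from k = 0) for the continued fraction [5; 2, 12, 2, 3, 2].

285/52

Using pₖ = aₖpₖ₋₁ + pₖ₋₂, qₖ = aₖqₖ₋₁ + qₖ₋₂ (with p₋₁=1, p₋₂=0, q₋₁=0, q₋₂=1):
  k=0: a=5, p=5, q=1
  k=1: a=2, p=11, q=2
  k=2: a=12, p=137, q=25
  k=3: a=2, p=285, q=52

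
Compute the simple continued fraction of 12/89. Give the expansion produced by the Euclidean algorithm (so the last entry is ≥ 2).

[0; 7, 2, 2, 2]

12 = 0*89 + 12
89 = 7*12 + 5
12 = 2*5 + 2
5 = 2*2 + 1
2 = 2*1 + 0  (stop)
So 12/89 = [0; 7, 2, 2, 2].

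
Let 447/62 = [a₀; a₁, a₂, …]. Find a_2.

1

447 = 7·62 + 13   →  a_0 = 7
62 = 4·13 + 10   →  a_1 = 4
13 = 1·10 + 3   →  a_2 = 1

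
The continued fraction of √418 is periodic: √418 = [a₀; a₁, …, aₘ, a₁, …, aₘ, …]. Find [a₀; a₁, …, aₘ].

a₀ = ⌊√418⌋ = 20.
With m₀=0, d₀=1 and mₖ₊₁ = dₖaₖ − mₖ, dₖ₊₁ = (n − mₖ₊₁²)/dₖ, aₖ₊₁ = ⌊(a₀+mₖ₊₁)/dₖ₊₁⌋:
  k=1: m=20, d=18, a=2
  k=2: m=16, d=9, a=4
  k=3: m=20, d=2, a=20
  k=4: m=20, d=9, a=4
  k=5: m=16, d=18, a=2
  k=6: m=20, d=1, a=40
d=1 and a=2a₀=40 at k=6, so the next step gives (m, d) = (20, 18) again — its k=1 value — and the period has length 6.

[20; 2, 4, 20, 4, 2, 40]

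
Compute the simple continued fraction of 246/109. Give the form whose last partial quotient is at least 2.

[2; 3, 1, 8, 3]

246 = 2·109 + 28
109 = 3·28 + 25
28 = 1·25 + 3
25 = 8·3 + 1
3 = 3·1 + 0  (stop)
So 246/109 = [2; 3, 1, 8, 3].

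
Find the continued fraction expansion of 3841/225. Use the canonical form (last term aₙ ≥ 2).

[17; 14, 16]

3841 = 17·225 + 16
225 = 14·16 + 1
16 = 16·1 + 0  (stop)
So 3841/225 = [17; 14, 16].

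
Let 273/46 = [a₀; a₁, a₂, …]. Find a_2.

14

273 = 5·46 + 43   →  a_0 = 5
46 = 1·43 + 3   →  a_1 = 1
43 = 14·3 + 1   →  a_2 = 14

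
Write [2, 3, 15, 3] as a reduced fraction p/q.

328/141

Fold from the inside: start with 3/1.
  15 + 1/3 = 46/3
  3 + 3/46 = 141/46
  2 + 46/141 = 328/141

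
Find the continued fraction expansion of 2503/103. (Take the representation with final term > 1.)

2503 = 24×103 + 31
103 = 3×31 + 10
31 = 3×10 + 1
10 = 10×1 + 0  (stop)
So 2503/103 = [24; 3, 3, 10].

[24; 3, 3, 10]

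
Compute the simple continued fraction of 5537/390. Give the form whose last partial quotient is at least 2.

[14; 5, 15, 2, 2]

5537 = 14·390 + 77
390 = 5·77 + 5
77 = 15·5 + 2
5 = 2·2 + 1
2 = 2·1 + 0  (stop)
So 5537/390 = [14; 5, 15, 2, 2].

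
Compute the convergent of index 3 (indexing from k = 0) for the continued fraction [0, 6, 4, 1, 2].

Using pₖ = aₖpₖ₋₁ + pₖ₋₂, qₖ = aₖqₖ₋₁ + qₖ₋₂ (with p₋₁=1, p₋₂=0, q₋₁=0, q₋₂=1):
  k=0: a=0, p=0, q=1
  k=1: a=6, p=1, q=6
  k=2: a=4, p=4, q=25
  k=3: a=1, p=5, q=31

5/31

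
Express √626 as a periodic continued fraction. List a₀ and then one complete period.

[25; 50]

a₀ = ⌊√626⌋ = 25.
With m₀=0, d₀=1 and mₖ₊₁ = dₖaₖ − mₖ, dₖ₊₁ = (n − mₖ₊₁²)/dₖ, aₖ₊₁ = ⌊(a₀+mₖ₊₁)/dₖ₊₁⌋:
  k=1: m=25, d=1, a=50
d=1 and a=2a₀=50 at k=1, so the next step gives (m, d) = (25, 1) again — its k=1 value — and the period has length 1.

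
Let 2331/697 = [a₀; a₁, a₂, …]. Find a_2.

1

2331 = 3·697 + 240   →  a_0 = 3
697 = 2·240 + 217   →  a_1 = 2
240 = 1·217 + 23   →  a_2 = 1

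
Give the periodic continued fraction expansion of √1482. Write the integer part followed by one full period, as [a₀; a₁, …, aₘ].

a₀ = ⌊√1482⌋ = 38.
With m₀=0, d₀=1 and mₖ₊₁ = dₖaₖ − mₖ, dₖ₊₁ = (n − mₖ₊₁²)/dₖ, aₖ₊₁ = ⌊(a₀+mₖ₊₁)/dₖ₊₁⌋:
  k=1: m=38, d=38, a=2
  k=2: m=38, d=1, a=76
d=1 and a=2a₀=76 at k=2, so the next step gives (m, d) = (38, 38) again — its k=1 value — and the period has length 2.

[38; 2, 76]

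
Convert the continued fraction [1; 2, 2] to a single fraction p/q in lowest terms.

Fold from the inside: start with 2/1.
  2 + 1/2 = 5/2
  1 + 2/5 = 7/5

7/5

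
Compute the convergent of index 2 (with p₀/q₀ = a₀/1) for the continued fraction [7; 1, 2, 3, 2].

23/3

Using pₖ = aₖpₖ₋₁ + pₖ₋₂, qₖ = aₖqₖ₋₁ + qₖ₋₂ (with p₋₁=1, p₋₂=0, q₋₁=0, q₋₂=1):
  k=0: a=7, p=7, q=1
  k=1: a=1, p=8, q=1
  k=2: a=2, p=23, q=3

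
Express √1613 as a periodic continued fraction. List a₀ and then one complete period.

a₀ = ⌊√1613⌋ = 40.
With m₀=0, d₀=1 and mₖ₊₁ = dₖaₖ − mₖ, dₖ₊₁ = (n − mₖ₊₁²)/dₖ, aₖ₊₁ = ⌊(a₀+mₖ₊₁)/dₖ₊₁⌋:
  k=1: m=40, d=13, a=6
  k=2: m=38, d=13, a=6
  k=3: m=40, d=1, a=80
d=1 and a=2a₀=80 at k=3, so the next step gives (m, d) = (40, 13) again — its k=1 value — and the period has length 3.

[40; 6, 6, 80]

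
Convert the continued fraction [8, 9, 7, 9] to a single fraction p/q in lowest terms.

4744/585

Fold from the inside: start with 9/1.
  7 + 1/9 = 64/9
  9 + 9/64 = 585/64
  8 + 64/585 = 4744/585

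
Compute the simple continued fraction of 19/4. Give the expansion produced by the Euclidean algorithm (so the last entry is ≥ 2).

[4; 1, 3]

19 = 4×4 + 3
4 = 1×3 + 1
3 = 3×1 + 0  (stop)
So 19/4 = [4; 1, 3].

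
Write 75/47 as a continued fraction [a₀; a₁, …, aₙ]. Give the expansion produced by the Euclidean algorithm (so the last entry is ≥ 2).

75 = 1·47 + 28
47 = 1·28 + 19
28 = 1·19 + 9
19 = 2·9 + 1
9 = 9·1 + 0  (stop)
So 75/47 = [1; 1, 1, 2, 9].

[1; 1, 1, 2, 9]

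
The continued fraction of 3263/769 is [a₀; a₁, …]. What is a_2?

3263 = 4·769 + 187   →  a_0 = 4
769 = 4·187 + 21   →  a_1 = 4
187 = 8·21 + 19   →  a_2 = 8

8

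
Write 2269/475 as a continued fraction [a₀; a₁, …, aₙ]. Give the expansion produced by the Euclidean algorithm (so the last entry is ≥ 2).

2269 = 4*475 + 369
475 = 1*369 + 106
369 = 3*106 + 51
106 = 2*51 + 4
51 = 12*4 + 3
4 = 1*3 + 1
3 = 3*1 + 0  (stop)
So 2269/475 = [4; 1, 3, 2, 12, 1, 3].

[4; 1, 3, 2, 12, 1, 3]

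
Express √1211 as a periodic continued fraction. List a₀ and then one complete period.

a₀ = ⌊√1211⌋ = 34.
With m₀=0, d₀=1 and mₖ₊₁ = dₖaₖ − mₖ, dₖ₊₁ = (n − mₖ₊₁²)/dₖ, aₖ₊₁ = ⌊(a₀+mₖ₊₁)/dₖ₊₁⌋:
  k=1: m=34, d=55, a=1
  k=2: m=21, d=14, a=3
  k=3: m=21, d=55, a=1
  k=4: m=34, d=1, a=68
d=1 and a=2a₀=68 at k=4, so the next step gives (m, d) = (34, 55) again — its k=1 value — and the period has length 4.

[34; 1, 3, 1, 68]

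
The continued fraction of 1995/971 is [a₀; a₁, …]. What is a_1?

18

1995 = 2·971 + 53   →  a_0 = 2
971 = 18·53 + 17   →  a_1 = 18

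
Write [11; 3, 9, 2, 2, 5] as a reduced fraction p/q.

Fold from the inside: start with 5/1.
  2 + 1/5 = 11/5
  2 + 5/11 = 27/11
  9 + 11/27 = 254/27
  3 + 27/254 = 789/254
  11 + 254/789 = 8933/789

8933/789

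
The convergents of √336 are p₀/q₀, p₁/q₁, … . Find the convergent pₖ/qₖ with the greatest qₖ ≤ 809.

6049/330

√336 = [18; 3, 36, …] (period length 2).
Convergents:
  p_0/q_0 = 18/1
  p_1/q_1 = 55/3
  p_2/q_2 = 1998/109
  p_3/q_3 = 6049/330
  p_4/q_4 = 219762/11989
q_3 = 330 ≤ 809 < 11989 = q_4, so the answer is 6049/330.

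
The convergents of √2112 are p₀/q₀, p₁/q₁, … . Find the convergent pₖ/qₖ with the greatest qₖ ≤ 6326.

97198/2115

√2112 = [45; 1, 21, 1, 90, …] (period length 4).
Convergents:
  p_0/q_0 = 45/1
  p_1/q_1 = 46/1
  p_2/q_2 = 1011/22
  p_3/q_3 = 1057/23
  p_4/q_4 = 96141/2092
  p_5/q_5 = 97198/2115
  p_6/q_6 = 2137299/46507
q_5 = 2115 ≤ 6326 < 46507 = q_6, so the answer is 97198/2115.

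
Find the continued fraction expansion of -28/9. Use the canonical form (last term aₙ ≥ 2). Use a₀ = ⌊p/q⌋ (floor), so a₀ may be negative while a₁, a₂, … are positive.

[-4; 1, 8]

-28 = -4×9 + 8
9 = 1×8 + 1
8 = 8×1 + 0  (stop)
So -28/9 = [-4; 1, 8].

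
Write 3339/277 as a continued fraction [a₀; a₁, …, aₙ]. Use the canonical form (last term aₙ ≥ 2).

3339 = 12*277 + 15
277 = 18*15 + 7
15 = 2*7 + 1
7 = 7*1 + 0  (stop)
So 3339/277 = [12; 18, 2, 7].

[12; 18, 2, 7]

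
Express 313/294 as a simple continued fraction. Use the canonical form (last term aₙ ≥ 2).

[1; 15, 2, 9]

313 = 1·294 + 19
294 = 15·19 + 9
19 = 2·9 + 1
9 = 9·1 + 0  (stop)
So 313/294 = [1; 15, 2, 9].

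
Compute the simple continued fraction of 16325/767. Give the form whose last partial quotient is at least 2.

16325 = 21·767 + 218
767 = 3·218 + 113
218 = 1·113 + 105
113 = 1·105 + 8
105 = 13·8 + 1
8 = 8·1 + 0  (stop)
So 16325/767 = [21; 3, 1, 1, 13, 8].

[21; 3, 1, 1, 13, 8]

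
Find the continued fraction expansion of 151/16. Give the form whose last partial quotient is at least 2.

[9; 2, 3, 2]

151 = 9*16 + 7
16 = 2*7 + 2
7 = 3*2 + 1
2 = 2*1 + 0  (stop)
So 151/16 = [9; 2, 3, 2].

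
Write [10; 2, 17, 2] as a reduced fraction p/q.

Fold from the inside: start with 2/1.
  17 + 1/2 = 35/2
  2 + 2/35 = 72/35
  10 + 35/72 = 755/72

755/72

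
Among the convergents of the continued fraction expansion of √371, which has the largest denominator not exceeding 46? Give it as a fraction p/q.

443/23

√371 = [19; 3, 1, 4, 1, 3, 38, …] (period length 6).
Convergents:
  p_0/q_0 = 19/1
  p_1/q_1 = 58/3
  p_2/q_2 = 77/4
  p_3/q_3 = 366/19
  p_4/q_4 = 443/23
  p_5/q_5 = 1695/88
q_4 = 23 ≤ 46 < 88 = q_5, so the answer is 443/23.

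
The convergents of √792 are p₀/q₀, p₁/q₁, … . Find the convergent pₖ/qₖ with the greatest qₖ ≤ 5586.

77617/2758

√792 = [28; 7, 56, …] (period length 2).
Convergents:
  p_0/q_0 = 28/1
  p_1/q_1 = 197/7
  p_2/q_2 = 11060/393
  p_3/q_3 = 77617/2758
  p_4/q_4 = 4357612/154841
q_3 = 2758 ≤ 5586 < 154841 = q_4, so the answer is 77617/2758.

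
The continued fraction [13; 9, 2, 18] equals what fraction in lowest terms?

4600/351

Fold from the inside: start with 18/1.
  2 + 1/18 = 37/18
  9 + 18/37 = 351/37
  13 + 37/351 = 4600/351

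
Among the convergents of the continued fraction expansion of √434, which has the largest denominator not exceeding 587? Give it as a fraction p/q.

√434 = [20; 1, 4, 1, 40, …] (period length 4).
Convergents:
  p_0/q_0 = 20/1
  p_1/q_1 = 21/1
  p_2/q_2 = 104/5
  p_3/q_3 = 125/6
  p_4/q_4 = 5104/245
  p_5/q_5 = 5229/251
  p_6/q_6 = 26020/1249
q_5 = 251 ≤ 587 < 1249 = q_6, so the answer is 5229/251.

5229/251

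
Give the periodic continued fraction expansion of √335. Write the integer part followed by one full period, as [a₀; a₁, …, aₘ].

a₀ = ⌊√335⌋ = 18.

[18; 3, 3, 3, 36]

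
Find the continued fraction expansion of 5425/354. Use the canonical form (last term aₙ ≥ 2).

5425 = 15·354 + 115
354 = 3·115 + 9
115 = 12·9 + 7
9 = 1·7 + 2
7 = 3·2 + 1
2 = 2·1 + 0  (stop)
So 5425/354 = [15; 3, 12, 1, 3, 2].

[15; 3, 12, 1, 3, 2]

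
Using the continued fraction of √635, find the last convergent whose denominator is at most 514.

√635 = [25; 5, 50, …] (period length 2).
Convergents:
  p_0/q_0 = 25/1
  p_1/q_1 = 126/5
  p_2/q_2 = 6325/251
  p_3/q_3 = 31751/1260
q_2 = 251 ≤ 514 < 1260 = q_3, so the answer is 6325/251.

6325/251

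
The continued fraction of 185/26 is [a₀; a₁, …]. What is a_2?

185 = 7·26 + 3   →  a_0 = 7
26 = 8·3 + 2   →  a_1 = 8
3 = 1·2 + 1   →  a_2 = 1

1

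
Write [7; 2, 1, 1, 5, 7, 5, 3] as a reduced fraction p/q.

Fold from the inside: start with 3/1.
  5 + 1/3 = 16/3
  7 + 3/16 = 115/16
  5 + 16/115 = 591/115
  1 + 115/591 = 706/591
  1 + 591/706 = 1297/706
  2 + 706/1297 = 3300/1297
  7 + 1297/3300 = 24397/3300

24397/3300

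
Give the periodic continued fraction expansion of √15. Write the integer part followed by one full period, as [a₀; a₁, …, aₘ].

[3; 1, 6]

a₀ = ⌊√15⌋ = 3.
With m₀=0, d₀=1 and mₖ₊₁ = dₖaₖ − mₖ, dₖ₊₁ = (n − mₖ₊₁²)/dₖ, aₖ₊₁ = ⌊(a₀+mₖ₊₁)/dₖ₊₁⌋:
  k=1: m=3, d=6, a=1
  k=2: m=3, d=1, a=6
d=1 and a=2a₀=6 at k=2, so the next step gives (m, d) = (3, 6) again — its k=1 value — and the period has length 2.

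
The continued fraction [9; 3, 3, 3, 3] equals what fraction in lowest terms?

1014/109

Fold from the inside: start with 3/1.
  3 + 1/3 = 10/3
  3 + 3/10 = 33/10
  3 + 10/33 = 109/33
  9 + 33/109 = 1014/109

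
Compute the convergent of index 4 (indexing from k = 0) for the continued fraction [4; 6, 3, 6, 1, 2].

Using pₖ = aₖpₖ₋₁ + pₖ₋₂, qₖ = aₖqₖ₋₁ + qₖ₋₂ (with p₋₁=1, p₋₂=0, q₋₁=0, q₋₂=1):
  k=0: a=4, p=4, q=1
  k=1: a=6, p=25, q=6
  k=2: a=3, p=79, q=19
  k=3: a=6, p=499, q=120
  k=4: a=1, p=578, q=139

578/139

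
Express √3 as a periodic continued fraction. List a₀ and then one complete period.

a₀ = ⌊√3⌋ = 1.
With m₀=0, d₀=1 and mₖ₊₁ = dₖaₖ − mₖ, dₖ₊₁ = (n − mₖ₊₁²)/dₖ, aₖ₊₁ = ⌊(a₀+mₖ₊₁)/dₖ₊₁⌋:
  k=1: m=1, d=2, a=1
  k=2: m=1, d=1, a=2
d=1 and a=2a₀=2 at k=2, so the next step gives (m, d) = (1, 2) again — its k=1 value — and the period has length 2.

[1; 1, 2]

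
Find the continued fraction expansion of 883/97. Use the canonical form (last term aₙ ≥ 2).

883 = 9*97 + 10
97 = 9*10 + 7
10 = 1*7 + 3
7 = 2*3 + 1
3 = 3*1 + 0  (stop)
So 883/97 = [9; 9, 1, 2, 3].

[9; 9, 1, 2, 3]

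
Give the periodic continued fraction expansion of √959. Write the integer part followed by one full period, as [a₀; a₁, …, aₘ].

[30; 1, 29, 1, 60]

a₀ = ⌊√959⌋ = 30.
With m₀=0, d₀=1 and mₖ₊₁ = dₖaₖ − mₖ, dₖ₊₁ = (n − mₖ₊₁²)/dₖ, aₖ₊₁ = ⌊(a₀+mₖ₊₁)/dₖ₊₁⌋:
  k=1: m=30, d=59, a=1
  k=2: m=29, d=2, a=29
  k=3: m=29, d=59, a=1
  k=4: m=30, d=1, a=60
d=1 and a=2a₀=60 at k=4, so the next step gives (m, d) = (30, 59) again — its k=1 value — and the period has length 4.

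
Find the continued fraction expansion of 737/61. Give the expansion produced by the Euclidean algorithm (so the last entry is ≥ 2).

737 = 12*61 + 5
61 = 12*5 + 1
5 = 5*1 + 0  (stop)
So 737/61 = [12; 12, 5].

[12; 12, 5]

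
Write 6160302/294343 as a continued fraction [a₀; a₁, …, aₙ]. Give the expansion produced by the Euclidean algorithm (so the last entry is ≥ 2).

6160302 = 20×294343 + 273442
294343 = 1×273442 + 20901
273442 = 13×20901 + 1729
20901 = 12×1729 + 153
1729 = 11×153 + 46
153 = 3×46 + 15
46 = 3×15 + 1
15 = 15×1 + 0  (stop)
So 6160302/294343 = [20; 1, 13, 12, 11, 3, 3, 15].

[20; 1, 13, 12, 11, 3, 3, 15]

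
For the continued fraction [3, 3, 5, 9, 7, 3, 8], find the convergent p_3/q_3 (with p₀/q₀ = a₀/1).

487/147

Using pₖ = aₖpₖ₋₁ + pₖ₋₂, qₖ = aₖqₖ₋₁ + qₖ₋₂ (with p₋₁=1, p₋₂=0, q₋₁=0, q₋₂=1):
  k=0: a=3, p=3, q=1
  k=1: a=3, p=10, q=3
  k=2: a=5, p=53, q=16
  k=3: a=9, p=487, q=147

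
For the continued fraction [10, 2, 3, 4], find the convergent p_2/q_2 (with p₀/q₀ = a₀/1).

Using pₖ = aₖpₖ₋₁ + pₖ₋₂, qₖ = aₖqₖ₋₁ + qₖ₋₂ (with p₋₁=1, p₋₂=0, q₋₁=0, q₋₂=1):
  k=0: a=10, p=10, q=1
  k=1: a=2, p=21, q=2
  k=2: a=3, p=73, q=7

73/7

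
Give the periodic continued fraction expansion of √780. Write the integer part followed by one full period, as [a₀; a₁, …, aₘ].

a₀ = ⌊√780⌋ = 27.
With m₀=0, d₀=1 and mₖ₊₁ = dₖaₖ − mₖ, dₖ₊₁ = (n − mₖ₊₁²)/dₖ, aₖ₊₁ = ⌊(a₀+mₖ₊₁)/dₖ₊₁⌋:
  k=1: m=27, d=51, a=1
  k=2: m=24, d=4, a=12
  k=3: m=24, d=51, a=1
  k=4: m=27, d=1, a=54
d=1 and a=2a₀=54 at k=4, so the next step gives (m, d) = (27, 51) again — its k=1 value — and the period has length 4.

[27; 1, 12, 1, 54]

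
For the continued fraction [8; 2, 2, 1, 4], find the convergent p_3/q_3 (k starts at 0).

Using pₖ = aₖpₖ₋₁ + pₖ₋₂, qₖ = aₖqₖ₋₁ + qₖ₋₂ (with p₋₁=1, p₋₂=0, q₋₁=0, q₋₂=1):
  k=0: a=8, p=8, q=1
  k=1: a=2, p=17, q=2
  k=2: a=2, p=42, q=5
  k=3: a=1, p=59, q=7

59/7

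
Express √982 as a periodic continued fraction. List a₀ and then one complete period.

[31; 2, 1, 30, 1, 2, 62]

a₀ = ⌊√982⌋ = 31.
With m₀=0, d₀=1 and mₖ₊₁ = dₖaₖ − mₖ, dₖ₊₁ = (n − mₖ₊₁²)/dₖ, aₖ₊₁ = ⌊(a₀+mₖ₊₁)/dₖ₊₁⌋:
  k=1: m=31, d=21, a=2
  k=2: m=11, d=41, a=1
  k=3: m=30, d=2, a=30
  k=4: m=30, d=41, a=1
  k=5: m=11, d=21, a=2
  k=6: m=31, d=1, a=62
d=1 and a=2a₀=62 at k=6, so the next step gives (m, d) = (31, 21) again — its k=1 value — and the period has length 6.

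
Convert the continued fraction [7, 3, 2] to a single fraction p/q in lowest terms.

51/7

Fold from the inside: start with 2/1.
  3 + 1/2 = 7/2
  7 + 2/7 = 51/7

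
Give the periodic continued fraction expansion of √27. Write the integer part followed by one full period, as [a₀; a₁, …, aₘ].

[5; 5, 10]

a₀ = ⌊√27⌋ = 5.
With m₀=0, d₀=1 and mₖ₊₁ = dₖaₖ − mₖ, dₖ₊₁ = (n − mₖ₊₁²)/dₖ, aₖ₊₁ = ⌊(a₀+mₖ₊₁)/dₖ₊₁⌋:
  k=1: m=5, d=2, a=5
  k=2: m=5, d=1, a=10
d=1 and a=2a₀=10 at k=2, so the next step gives (m, d) = (5, 2) again — its k=1 value — and the period has length 2.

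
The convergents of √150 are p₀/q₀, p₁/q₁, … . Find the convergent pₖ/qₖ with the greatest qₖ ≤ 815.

4801/392

√150 = [12; 4, 24, …] (period length 2).
Convergents:
  p_0/q_0 = 12/1
  p_1/q_1 = 49/4
  p_2/q_2 = 1188/97
  p_3/q_3 = 4801/392
  p_4/q_4 = 116412/9505
q_3 = 392 ≤ 815 < 9505 = q_4, so the answer is 4801/392.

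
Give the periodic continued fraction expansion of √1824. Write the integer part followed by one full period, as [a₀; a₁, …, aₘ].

a₀ = ⌊√1824⌋ = 42.
With m₀=0, d₀=1 and mₖ₊₁ = dₖaₖ − mₖ, dₖ₊₁ = (n − mₖ₊₁²)/dₖ, aₖ₊₁ = ⌊(a₀+mₖ₊₁)/dₖ₊₁⌋:
  k=1: m=42, d=60, a=1
  k=2: m=18, d=25, a=2
  k=3: m=32, d=32, a=2
  k=4: m=32, d=25, a=2
  k=5: m=18, d=60, a=1
  k=6: m=42, d=1, a=84
d=1 and a=2a₀=84 at k=6, so the next step gives (m, d) = (42, 60) again — its k=1 value — and the period has length 6.

[42; 1, 2, 2, 2, 1, 84]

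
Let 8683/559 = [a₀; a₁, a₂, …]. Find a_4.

8683 = 15·559 + 298   →  a_0 = 15
559 = 1·298 + 261   →  a_1 = 1
298 = 1·261 + 37   →  a_2 = 1
261 = 7·37 + 2   →  a_3 = 7
37 = 18·2 + 1   →  a_4 = 18

18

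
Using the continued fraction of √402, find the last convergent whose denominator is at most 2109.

16060/801

√402 = [20; 20, 40, …] (period length 2).
Convergents:
  p_0/q_0 = 20/1
  p_1/q_1 = 401/20
  p_2/q_2 = 16060/801
  p_3/q_3 = 321601/16040
q_2 = 801 ≤ 2109 < 16040 = q_3, so the answer is 16060/801.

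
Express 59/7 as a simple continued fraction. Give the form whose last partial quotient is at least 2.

[8; 2, 3]

59 = 8×7 + 3
7 = 2×3 + 1
3 = 3×1 + 0  (stop)
So 59/7 = [8; 2, 3].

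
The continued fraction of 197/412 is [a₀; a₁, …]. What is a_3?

1

197 = 0·412 + 197   →  a_0 = 0
412 = 2·197 + 18   →  a_1 = 2
197 = 10·18 + 17   →  a_2 = 10
18 = 1·17 + 1   →  a_3 = 1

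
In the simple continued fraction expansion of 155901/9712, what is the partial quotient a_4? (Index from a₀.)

2

155901 = 16·9712 + 509   →  a_0 = 16
9712 = 19·509 + 41   →  a_1 = 19
509 = 12·41 + 17   →  a_2 = 12
41 = 2·17 + 7   →  a_3 = 2
17 = 2·7 + 3   →  a_4 = 2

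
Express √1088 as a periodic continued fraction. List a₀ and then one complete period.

a₀ = ⌊√1088⌋ = 32.
With m₀=0, d₀=1 and mₖ₊₁ = dₖaₖ − mₖ, dₖ₊₁ = (n − mₖ₊₁²)/dₖ, aₖ₊₁ = ⌊(a₀+mₖ₊₁)/dₖ₊₁⌋:
  k=1: m=32, d=64, a=1
  k=2: m=32, d=1, a=64
d=1 and a=2a₀=64 at k=2, so the next step gives (m, d) = (32, 64) again — its k=1 value — and the period has length 2.

[32; 1, 64]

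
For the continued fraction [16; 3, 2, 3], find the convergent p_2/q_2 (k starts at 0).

Using pₖ = aₖpₖ₋₁ + pₖ₋₂, qₖ = aₖqₖ₋₁ + qₖ₋₂ (with p₋₁=1, p₋₂=0, q₋₁=0, q₋₂=1):
  k=0: a=16, p=16, q=1
  k=1: a=3, p=49, q=3
  k=2: a=2, p=114, q=7

114/7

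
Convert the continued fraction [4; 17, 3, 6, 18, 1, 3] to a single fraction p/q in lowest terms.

Using pₖ = aₖpₖ₋₁ + pₖ₋₂ and qₖ = aₖqₖ₋₁ + qₖ₋₂:
  k=0: a=4, p=4, q=1
  k=1: a=17, p=69, q=17
  k=2: a=3, p=211, q=52
  k=3: a=6, p=1335, q=329
  k=4: a=18, p=24241, q=5974
  k=5: a=1, p=25576, q=6303
  k=6: a=3, p=100969, q=24883

100969/24883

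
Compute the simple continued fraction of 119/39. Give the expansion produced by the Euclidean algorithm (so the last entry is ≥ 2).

119 = 3×39 + 2
39 = 19×2 + 1
2 = 2×1 + 0  (stop)
So 119/39 = [3; 19, 2].

[3; 19, 2]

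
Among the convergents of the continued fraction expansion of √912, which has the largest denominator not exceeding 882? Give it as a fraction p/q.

√912 = [30; 5, 60, …] (period length 2).
Convergents:
  p_0/q_0 = 30/1
  p_1/q_1 = 151/5
  p_2/q_2 = 9090/301
  p_3/q_3 = 45601/1510
q_2 = 301 ≤ 882 < 1510 = q_3, so the answer is 9090/301.

9090/301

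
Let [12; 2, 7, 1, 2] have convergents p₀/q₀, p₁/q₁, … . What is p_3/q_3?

Using pₖ = aₖpₖ₋₁ + pₖ₋₂, qₖ = aₖqₖ₋₁ + qₖ₋₂ (with p₋₁=1, p₋₂=0, q₋₁=0, q₋₂=1):
  k=0: a=12, p=12, q=1
  k=1: a=2, p=25, q=2
  k=2: a=7, p=187, q=15
  k=3: a=1, p=212, q=17

212/17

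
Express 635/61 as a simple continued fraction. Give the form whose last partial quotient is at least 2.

[10; 2, 2, 3, 1, 2]

635 = 10*61 + 25
61 = 2*25 + 11
25 = 2*11 + 3
11 = 3*3 + 2
3 = 1*2 + 1
2 = 2*1 + 0  (stop)
So 635/61 = [10; 2, 2, 3, 1, 2].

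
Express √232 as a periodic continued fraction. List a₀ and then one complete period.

a₀ = ⌊√232⌋ = 15.
With m₀=0, d₀=1 and mₖ₊₁ = dₖaₖ − mₖ, dₖ₊₁ = (n − mₖ₊₁²)/dₖ, aₖ₊₁ = ⌊(a₀+mₖ₊₁)/dₖ₊₁⌋:
  k=1: m=15, d=7, a=4
  k=2: m=13, d=9, a=3
  k=3: m=14, d=4, a=7
  k=4: m=14, d=9, a=3
  k=5: m=13, d=7, a=4
  k=6: m=15, d=1, a=30
d=1 and a=2a₀=30 at k=6, so the next step gives (m, d) = (15, 7) again — its k=1 value — and the period has length 6.

[15; 4, 3, 7, 3, 4, 30]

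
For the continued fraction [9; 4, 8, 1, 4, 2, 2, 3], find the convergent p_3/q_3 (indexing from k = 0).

342/37

Using pₖ = aₖpₖ₋₁ + pₖ₋₂, qₖ = aₖqₖ₋₁ + qₖ₋₂ (with p₋₁=1, p₋₂=0, q₋₁=0, q₋₂=1):
  k=0: a=9, p=9, q=1
  k=1: a=4, p=37, q=4
  k=2: a=8, p=305, q=33
  k=3: a=1, p=342, q=37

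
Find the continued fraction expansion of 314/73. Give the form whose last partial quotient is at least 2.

314 = 4*73 + 22
73 = 3*22 + 7
22 = 3*7 + 1
7 = 7*1 + 0  (stop)
So 314/73 = [4; 3, 3, 7].

[4; 3, 3, 7]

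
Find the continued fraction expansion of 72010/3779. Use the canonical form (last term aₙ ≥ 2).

[19; 18, 12, 3, 2, 2]

72010 = 19×3779 + 209
3779 = 18×209 + 17
209 = 12×17 + 5
17 = 3×5 + 2
5 = 2×2 + 1
2 = 2×1 + 0  (stop)
So 72010/3779 = [19; 18, 12, 3, 2, 2].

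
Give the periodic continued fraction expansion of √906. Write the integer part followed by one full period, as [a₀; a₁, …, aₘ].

a₀ = ⌊√906⌋ = 30.
With m₀=0, d₀=1 and mₖ₊₁ = dₖaₖ − mₖ, dₖ₊₁ = (n − mₖ₊₁²)/dₖ, aₖ₊₁ = ⌊(a₀+mₖ₊₁)/dₖ₊₁⌋:
  k=1: m=30, d=6, a=10
  k=2: m=30, d=1, a=60
d=1 and a=2a₀=60 at k=2, so the next step gives (m, d) = (30, 6) again — its k=1 value — and the period has length 2.

[30; 10, 60]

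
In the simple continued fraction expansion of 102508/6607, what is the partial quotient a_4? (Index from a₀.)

102508 = 15·6607 + 3403   →  a_0 = 15
6607 = 1·3403 + 3204   →  a_1 = 1
3403 = 1·3204 + 199   →  a_2 = 1
3204 = 16·199 + 20   →  a_3 = 16
199 = 9·20 + 19   →  a_4 = 9

9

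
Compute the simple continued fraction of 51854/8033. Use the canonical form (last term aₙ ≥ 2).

51854 = 6*8033 + 3656
8033 = 2*3656 + 721
3656 = 5*721 + 51
721 = 14*51 + 7
51 = 7*7 + 2
7 = 3*2 + 1
2 = 2*1 + 0  (stop)
So 51854/8033 = [6; 2, 5, 14, 7, 3, 2].

[6; 2, 5, 14, 7, 3, 2]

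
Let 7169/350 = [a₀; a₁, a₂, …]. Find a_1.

2

7169 = 20·350 + 169   →  a_0 = 20
350 = 2·169 + 12   →  a_1 = 2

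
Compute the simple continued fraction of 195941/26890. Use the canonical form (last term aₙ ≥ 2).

[7; 3, 2, 19, 14, 14]

195941 = 7*26890 + 7711
26890 = 3*7711 + 3757
7711 = 2*3757 + 197
3757 = 19*197 + 14
197 = 14*14 + 1
14 = 14*1 + 0  (stop)
So 195941/26890 = [7; 3, 2, 19, 14, 14].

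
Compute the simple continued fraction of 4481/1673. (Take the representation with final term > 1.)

[2; 1, 2, 9, 8, 2, 3]

4481 = 2×1673 + 1135
1673 = 1×1135 + 538
1135 = 2×538 + 59
538 = 9×59 + 7
59 = 8×7 + 3
7 = 2×3 + 1
3 = 3×1 + 0  (stop)
So 4481/1673 = [2; 1, 2, 9, 8, 2, 3].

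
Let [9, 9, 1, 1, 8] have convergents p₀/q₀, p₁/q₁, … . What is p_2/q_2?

91/10

Using pₖ = aₖpₖ₋₁ + pₖ₋₂, qₖ = aₖqₖ₋₁ + qₖ₋₂ (with p₋₁=1, p₋₂=0, q₋₁=0, q₋₂=1):
  k=0: a=9, p=9, q=1
  k=1: a=9, p=82, q=9
  k=2: a=1, p=91, q=10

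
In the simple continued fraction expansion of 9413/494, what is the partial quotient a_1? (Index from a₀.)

18

9413 = 19·494 + 27   →  a_0 = 19
494 = 18·27 + 8   →  a_1 = 18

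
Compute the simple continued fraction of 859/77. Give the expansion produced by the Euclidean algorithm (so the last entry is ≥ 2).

859 = 11*77 + 12
77 = 6*12 + 5
12 = 2*5 + 2
5 = 2*2 + 1
2 = 2*1 + 0  (stop)
So 859/77 = [11; 6, 2, 2, 2].

[11; 6, 2, 2, 2]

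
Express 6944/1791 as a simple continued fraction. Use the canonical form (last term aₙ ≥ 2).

[3; 1, 7, 7, 10, 3]

6944 = 3×1791 + 1571
1791 = 1×1571 + 220
1571 = 7×220 + 31
220 = 7×31 + 3
31 = 10×3 + 1
3 = 3×1 + 0  (stop)
So 6944/1791 = [3; 1, 7, 7, 10, 3].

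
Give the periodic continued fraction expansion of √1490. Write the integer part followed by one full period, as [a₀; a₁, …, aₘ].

a₀ = ⌊√1490⌋ = 38.
With m₀=0, d₀=1 and mₖ₊₁ = dₖaₖ − mₖ, dₖ₊₁ = (n − mₖ₊₁²)/dₖ, aₖ₊₁ = ⌊(a₀+mₖ₊₁)/dₖ₊₁⌋:
  k=1: m=38, d=46, a=1
  k=2: m=8, d=31, a=1
  k=3: m=23, d=31, a=1
  k=4: m=8, d=46, a=1
  k=5: m=38, d=1, a=76
d=1 and a=2a₀=76 at k=5, so the next step gives (m, d) = (38, 46) again — its k=1 value — and the period has length 5.

[38; 1, 1, 1, 1, 76]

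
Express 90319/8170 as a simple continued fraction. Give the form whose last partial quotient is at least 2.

[11; 18, 5, 9, 1, 3, 2]

90319 = 11*8170 + 449
8170 = 18*449 + 88
449 = 5*88 + 9
88 = 9*9 + 7
9 = 1*7 + 2
7 = 3*2 + 1
2 = 2*1 + 0  (stop)
So 90319/8170 = [11; 18, 5, 9, 1, 3, 2].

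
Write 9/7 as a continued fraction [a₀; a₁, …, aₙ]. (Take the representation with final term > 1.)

9 = 1·7 + 2
7 = 3·2 + 1
2 = 2·1 + 0  (stop)
So 9/7 = [1; 3, 2].

[1; 3, 2]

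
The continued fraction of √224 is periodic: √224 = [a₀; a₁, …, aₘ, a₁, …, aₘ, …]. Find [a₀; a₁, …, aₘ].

[14; 1, 28]

a₀ = ⌊√224⌋ = 14.
With m₀=0, d₀=1 and mₖ₊₁ = dₖaₖ − mₖ, dₖ₊₁ = (n − mₖ₊₁²)/dₖ, aₖ₊₁ = ⌊(a₀+mₖ₊₁)/dₖ₊₁⌋:
  k=1: m=14, d=28, a=1
  k=2: m=14, d=1, a=28
d=1 and a=2a₀=28 at k=2, so the next step gives (m, d) = (14, 28) again — its k=1 value — and the period has length 2.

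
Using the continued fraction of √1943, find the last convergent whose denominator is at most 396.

6656/151

√1943 = [44; 12, 1, 1, 2, 1, 1, 12, 88, …] (period length 8).
Convergents:
  p_0/q_0 = 44/1
  p_1/q_1 = 529/12
  p_2/q_2 = 573/13
  p_3/q_3 = 1102/25
  p_4/q_4 = 2777/63
  p_5/q_5 = 3879/88
  p_6/q_6 = 6656/151
  p_7/q_7 = 83751/1900
q_6 = 151 ≤ 396 < 1900 = q_7, so the answer is 6656/151.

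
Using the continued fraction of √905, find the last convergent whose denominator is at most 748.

√905 = [30; 12, 60, …] (period length 2).
Convergents:
  p_0/q_0 = 30/1
  p_1/q_1 = 361/12
  p_2/q_2 = 21690/721
  p_3/q_3 = 260641/8664
q_2 = 721 ≤ 748 < 8664 = q_3, so the answer is 21690/721.

21690/721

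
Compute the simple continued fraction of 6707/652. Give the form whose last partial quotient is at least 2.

6707 = 10·652 + 187
652 = 3·187 + 91
187 = 2·91 + 5
91 = 18·5 + 1
5 = 5·1 + 0  (stop)
So 6707/652 = [10; 3, 2, 18, 5].

[10; 3, 2, 18, 5]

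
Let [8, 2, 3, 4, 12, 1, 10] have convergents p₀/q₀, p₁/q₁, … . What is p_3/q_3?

253/30

Using pₖ = aₖpₖ₋₁ + pₖ₋₂, qₖ = aₖqₖ₋₁ + qₖ₋₂ (with p₋₁=1, p₋₂=0, q₋₁=0, q₋₂=1):
  k=0: a=8, p=8, q=1
  k=1: a=2, p=17, q=2
  k=2: a=3, p=59, q=7
  k=3: a=4, p=253, q=30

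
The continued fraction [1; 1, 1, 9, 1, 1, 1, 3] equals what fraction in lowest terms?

Using pₖ = aₖpₖ₋₁ + pₖ₋₂ and qₖ = aₖqₖ₋₁ + qₖ₋₂:
  k=0: a=1, p=1, q=1
  k=1: a=1, p=2, q=1
  k=2: a=1, p=3, q=2
  k=3: a=9, p=29, q=19
  k=4: a=1, p=32, q=21
  k=5: a=1, p=61, q=40
  k=6: a=1, p=93, q=61
  k=7: a=3, p=340, q=223

340/223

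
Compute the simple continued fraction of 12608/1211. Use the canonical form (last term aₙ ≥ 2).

[10; 2, 2, 3, 6, 5, 2]

12608 = 10×1211 + 498
1211 = 2×498 + 215
498 = 2×215 + 68
215 = 3×68 + 11
68 = 6×11 + 2
11 = 5×2 + 1
2 = 2×1 + 0  (stop)
So 12608/1211 = [10; 2, 2, 3, 6, 5, 2].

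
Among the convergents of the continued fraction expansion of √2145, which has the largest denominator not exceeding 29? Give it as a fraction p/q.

√2145 = [46; 3, 5, 2, 5, 3, 92, …] (period length 6).
Convergents:
  p_0/q_0 = 46/1
  p_1/q_1 = 139/3
  p_2/q_2 = 741/16
  p_3/q_3 = 1621/35
q_2 = 16 ≤ 29 < 35 = q_3, so the answer is 741/16.

741/16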